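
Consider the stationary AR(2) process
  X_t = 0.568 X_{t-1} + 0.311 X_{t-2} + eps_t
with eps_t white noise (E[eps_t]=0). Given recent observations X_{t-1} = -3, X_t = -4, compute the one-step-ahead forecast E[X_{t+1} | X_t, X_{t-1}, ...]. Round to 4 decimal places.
E[X_{t+1} \mid \mathcal F_t] = -3.2050

For an AR(p) model X_t = c + sum_i phi_i X_{t-i} + eps_t, the
one-step-ahead conditional mean is
  E[X_{t+1} | X_t, ...] = c + sum_i phi_i X_{t+1-i}.
Substitute known values:
  E[X_{t+1} | ...] = (0.568) * (-4) + (0.311) * (-3)
                   = -3.2050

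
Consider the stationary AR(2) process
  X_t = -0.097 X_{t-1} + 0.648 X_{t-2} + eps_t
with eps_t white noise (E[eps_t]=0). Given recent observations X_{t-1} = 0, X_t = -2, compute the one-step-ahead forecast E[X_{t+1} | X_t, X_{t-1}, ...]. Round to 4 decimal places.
E[X_{t+1} \mid \mathcal F_t] = 0.1940

For an AR(p) model X_t = c + sum_i phi_i X_{t-i} + eps_t, the
one-step-ahead conditional mean is
  E[X_{t+1} | X_t, ...] = c + sum_i phi_i X_{t+1-i}.
Substitute known values:
  E[X_{t+1} | ...] = (-0.097) * (-2) + (0.648) * (0)
                   = 0.1940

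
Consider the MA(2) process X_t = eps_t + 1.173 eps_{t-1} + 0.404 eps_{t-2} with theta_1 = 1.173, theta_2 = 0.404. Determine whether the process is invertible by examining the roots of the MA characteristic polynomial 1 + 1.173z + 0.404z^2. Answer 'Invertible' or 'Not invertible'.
\text{Invertible}

The MA(q) characteristic polynomial is P(z) = 1 + 1.173z + 0.404z^2.
Invertibility requires all roots to lie outside the unit circle, i.e. |z| > 1 for every root.
Set 1 + (1.173) z + (0.404) z^2 = 0, i.e. a z^2 + b z + c = 0 with a = 0.404, b = 1.173, c = 1.
Discriminant D = b^2 - 4ac = (1.173)^2 - 4*(0.404)*1 = 1.375929 - (1.616) = -0.240071.
D < 0, so the roots are the complex-conjugate pair z = (-b +/- i sqrt(-D)) / (2a) = -1.4517 +/- 0.6064i.
For a conjugate pair |z|^2 = z * conj(z) = (product of roots) = c/a = 1/(0.404) = 2.475248, so |z| = sqrt(2.475248) = 1.5733 for both roots.
Moduli of all roots: 1.5733, 1.5733.
All moduli strictly greater than 1? Yes.
Verdict: Invertible.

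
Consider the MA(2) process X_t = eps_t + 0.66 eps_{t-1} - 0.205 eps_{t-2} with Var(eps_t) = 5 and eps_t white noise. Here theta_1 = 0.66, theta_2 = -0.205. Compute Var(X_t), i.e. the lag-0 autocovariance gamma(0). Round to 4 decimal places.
\gamma(0) = 7.3881

For an MA(q) process X_t = eps_t + sum_i theta_i eps_{t-i} with
Var(eps_t) = sigma^2, the variance is
  gamma(0) = sigma^2 * (1 + sum_i theta_i^2).
  sum_i theta_i^2 = (0.66)^2 + (-0.205)^2 = 0.4356 + 0.042025 = 0.477625.
  gamma(0) = 5 * (1 + 0.477625) = 5 * 1.477625 = 7.388125, which rounds to 7.3881.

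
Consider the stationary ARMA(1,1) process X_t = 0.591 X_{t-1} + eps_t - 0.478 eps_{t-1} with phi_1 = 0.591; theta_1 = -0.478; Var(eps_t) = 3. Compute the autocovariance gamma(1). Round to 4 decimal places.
\gamma(1) = 0.3738

Multiply the model equation by X_{t-k} and take expectations. With theta_0 = psi_0 = 1 and psi_j the MA(infinity) weights, this gives
  gamma(k) - sum_i phi_i gamma(k-i) = c_k,
  c_k = sigma^2 * sum_{j=k..q} theta_j psi_{j-k}   (c_k = 0 for k > q),
using gamma(-m) = gamma(m).
psi-weights needed (psi_j = theta_j + sum_i phi_i psi_{j-i}):
  psi_1 = theta_1 + phi_1 = -0.478 + (0.591) = 0.113
Right-hand sides:
  c_0 = sigma^2 (1 + theta_1 psi_1) = 3 * (1 + (-0.478)(0.113)) = 3 * 0.945986 = 2.837958
  c_1 = sigma^2 theta_1 = 3 * (-0.478) = -1.434
  c_2 = 0
Equations for k = 0 and k = 1 (AR order 1):
  gamma(0) = phi_1 gamma(1) + c_0
  gamma(1) = phi_1 gamma(0) + c_1
Substituting the second into the first: gamma(0) (1 - phi_1^2) = c_0 + phi_1 c_1, so
  gamma(0) = (c_0 + phi_1 c_1) / (1 - phi_1^2) = (2.837958 + (0.591)(-1.434)) / (1 - (0.591)^2) = 1.990464 / 0.650719 = 3.058869.
  gamma(1) = phi_1 gamma(0) + c_1 = (0.591)(3.058869) + (-1.434) = 0.373791.
Therefore gamma(1) = 0.3738 (to 4 decimal places).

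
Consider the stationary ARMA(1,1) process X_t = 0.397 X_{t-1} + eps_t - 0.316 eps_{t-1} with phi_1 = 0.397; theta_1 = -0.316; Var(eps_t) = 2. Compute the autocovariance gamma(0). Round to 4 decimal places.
\gamma(0) = 2.0156

Multiply the model equation by X_{t-k} and take expectations. With theta_0 = psi_0 = 1 and psi_j the MA(infinity) weights, this gives
  gamma(k) - sum_i phi_i gamma(k-i) = c_k,
  c_k = sigma^2 * sum_{j=k..q} theta_j psi_{j-k}   (c_k = 0 for k > q),
using gamma(-m) = gamma(m).
psi-weights needed (psi_j = theta_j + sum_i phi_i psi_{j-i}):
  psi_1 = theta_1 + phi_1 = -0.316 + (0.397) = 0.081
Right-hand sides:
  c_0 = sigma^2 (1 + theta_1 psi_1) = 2 * (1 + (-0.316)(0.081)) = 2 * 0.974404 = 1.948808
  c_1 = sigma^2 theta_1 = 2 * (-0.316) = -0.632
  c_2 = 0
Equations for k = 0 and k = 1 (AR order 1):
  gamma(0) = phi_1 gamma(1) + c_0
  gamma(1) = phi_1 gamma(0) + c_1
Substituting the second into the first: gamma(0) (1 - phi_1^2) = c_0 + phi_1 c_1, so
  gamma(0) = (c_0 + phi_1 c_1) / (1 - phi_1^2) = (1.948808 + (0.397)(-0.632)) / (1 - (0.397)^2) = 1.697904 / 0.842391 = 2.015577.
Therefore gamma(0) = 2.0156 (to 4 decimal places).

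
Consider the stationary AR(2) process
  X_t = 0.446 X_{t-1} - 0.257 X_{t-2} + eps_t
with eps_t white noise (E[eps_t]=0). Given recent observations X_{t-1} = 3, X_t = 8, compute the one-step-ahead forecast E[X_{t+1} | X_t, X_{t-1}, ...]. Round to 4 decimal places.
E[X_{t+1} \mid \mathcal F_t] = 2.7970

For an AR(p) model X_t = c + sum_i phi_i X_{t-i} + eps_t, the
one-step-ahead conditional mean is
  E[X_{t+1} | X_t, ...] = c + sum_i phi_i X_{t+1-i}.
Substitute known values:
  E[X_{t+1} | ...] = (0.446) * (8) + (-0.257) * (3)
                   = 2.7970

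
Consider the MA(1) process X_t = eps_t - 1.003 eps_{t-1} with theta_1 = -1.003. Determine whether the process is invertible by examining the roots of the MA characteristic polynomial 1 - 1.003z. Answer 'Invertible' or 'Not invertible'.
\text{Not invertible}

The MA(q) characteristic polynomial is P(z) = 1 - 1.003z.
Invertibility requires all roots to lie outside the unit circle, i.e. |z| > 1 for every root.
This is linear in z: 1 + (-1.003) z = 0  =>  z = -1/(-1.003) = 0.997009,  |z| = 0.997009.
Moduli of all roots: 0.9970.
All moduli strictly greater than 1? No.
Verdict: Not invertible.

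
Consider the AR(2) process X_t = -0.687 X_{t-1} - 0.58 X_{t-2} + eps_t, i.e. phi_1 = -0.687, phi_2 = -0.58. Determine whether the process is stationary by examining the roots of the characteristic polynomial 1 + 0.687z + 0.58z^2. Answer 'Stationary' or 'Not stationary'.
\text{Stationary}

The AR(p) characteristic polynomial is P(z) = 1 + 0.687z + 0.58z^2.
Stationarity requires all roots to lie outside the unit circle, i.e. |z| > 1 for every root.
Set 1 + (0.687) z + (0.58) z^2 = 0, i.e. a z^2 + b z + c = 0 with a = 0.58, b = 0.687, c = 1.
Discriminant D = b^2 - 4ac = (0.687)^2 - 4*(0.58)*1 = 0.471969 - (2.32) = -1.848031.
D < 0, so the roots are the complex-conjugate pair z = (-b +/- i sqrt(-D)) / (2a) = -0.5922 +/- 1.1719i.
For a conjugate pair |z|^2 = z * conj(z) = (product of roots) = c/a = 1/(0.58) = 1.724138, so |z| = sqrt(1.724138) = 1.3131 for both roots.
Moduli of all roots: 1.3131, 1.3131.
All moduli strictly greater than 1? Yes.
Verdict: Stationary.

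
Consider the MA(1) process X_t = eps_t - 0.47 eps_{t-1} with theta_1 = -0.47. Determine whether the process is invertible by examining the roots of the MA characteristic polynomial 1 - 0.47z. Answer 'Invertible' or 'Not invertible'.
\text{Invertible}

The MA(q) characteristic polynomial is P(z) = 1 - 0.47z.
Invertibility requires all roots to lie outside the unit circle, i.e. |z| > 1 for every root.
This is linear in z: 1 + (-0.47) z = 0  =>  z = -1/(-0.47) = 2.12766,  |z| = 2.12766.
Moduli of all roots: 2.1277.
All moduli strictly greater than 1? Yes.
Verdict: Invertible.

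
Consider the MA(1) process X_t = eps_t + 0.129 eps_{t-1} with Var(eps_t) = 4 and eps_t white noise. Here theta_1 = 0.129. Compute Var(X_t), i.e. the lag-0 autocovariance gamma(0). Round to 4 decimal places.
\gamma(0) = 4.0666

For an MA(q) process X_t = eps_t + sum_i theta_i eps_{t-i} with
Var(eps_t) = sigma^2, the variance is
  gamma(0) = sigma^2 * (1 + sum_i theta_i^2).
  sum_i theta_i^2 = (0.129)^2 = 0.016641.
  gamma(0) = 4 * (1 + 0.016641) = 4 * 1.016641 = 4.066564, which rounds to 4.0666.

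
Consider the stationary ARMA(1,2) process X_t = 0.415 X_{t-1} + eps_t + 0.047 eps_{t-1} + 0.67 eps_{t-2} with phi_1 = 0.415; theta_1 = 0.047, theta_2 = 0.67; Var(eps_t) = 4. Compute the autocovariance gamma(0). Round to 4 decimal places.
\gamma(0) = 8.4421

Multiply the model equation by X_{t-k} and take expectations. With theta_0 = psi_0 = 1 and psi_j the MA(infinity) weights, this gives
  gamma(k) - sum_i phi_i gamma(k-i) = c_k,
  c_k = sigma^2 * sum_{j=k..q} theta_j psi_{j-k}   (c_k = 0 for k > q),
using gamma(-m) = gamma(m).
psi-weights needed (psi_j = theta_j + sum_i phi_i psi_{j-i}):
  psi_1 = theta_1 + phi_1 = 0.047 + (0.415) = 0.462
  psi_2 = theta_2 + phi_1 psi_1 = 0.67 + (0.415)(0.462) = 0.86173
Right-hand sides:
  c_0 = sigma^2 (1 + theta_1 psi_1 + theta_2 psi_2) = 4 * (1 + (0.047)(0.462) + (0.67)(0.86173)) = 4 * 1.599073 = 6.396292
  c_1 = sigma^2 (theta_1 + theta_2 psi_1) = 4 * (0.047 + (0.67)(0.462)) = 1.42616
  c_2 = sigma^2 theta_2 = 4 * (0.67) = 2.68
Equations for k = 0 and k = 1 (AR order 1):
  gamma(0) = phi_1 gamma(1) + c_0
  gamma(1) = phi_1 gamma(0) + c_1
Substituting the second into the first: gamma(0) (1 - phi_1^2) = c_0 + phi_1 c_1, so
  gamma(0) = (c_0 + phi_1 c_1) / (1 - phi_1^2) = (6.396292 + (0.415)(1.42616)) / (1 - (0.415)^2) = 6.988149 / 0.827775 = 8.442087.
Therefore gamma(0) = 8.4421 (to 4 decimal places).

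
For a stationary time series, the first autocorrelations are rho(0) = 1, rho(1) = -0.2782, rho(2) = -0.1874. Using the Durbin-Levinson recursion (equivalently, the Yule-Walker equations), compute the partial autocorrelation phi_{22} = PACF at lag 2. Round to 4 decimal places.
\phi_{22} = -0.2870

The PACF at lag k is phi_{kk}, the last component of the solution
to the Yule-Walker system G_k phi = r_k where
  (G_k)_{ij} = rho(|i - j|), (r_k)_i = rho(i), i,j = 1..k.
Equivalently, Durbin-Levinson gives phi_{kk} iteratively:
  phi_{11} = rho(1)
  phi_{kk} = [rho(k) - sum_{j=1..k-1} phi_{k-1,j} rho(k-j)]
            / [1 - sum_{j=1..k-1} phi_{k-1,j} rho(j)],
  phi_{k,j} = phi_{k-1,j} - phi_{kk} phi_{k-1,k-j},  j = 1..k-1.
Step k = 1:
  phi_11 = rho(1) = -0.2782.
Step k = 2:
  phi_22 = [rho(2) - phi_11 rho(1)] / [1 - phi_11 rho(1)] = [-0.1874 - (-0.2782)(-0.2782)] / [1 - (-0.2782)(-0.2782)]
         = -0.26479524 / 0.92260476 = -0.287.
Therefore phi_{22} = -0.2870.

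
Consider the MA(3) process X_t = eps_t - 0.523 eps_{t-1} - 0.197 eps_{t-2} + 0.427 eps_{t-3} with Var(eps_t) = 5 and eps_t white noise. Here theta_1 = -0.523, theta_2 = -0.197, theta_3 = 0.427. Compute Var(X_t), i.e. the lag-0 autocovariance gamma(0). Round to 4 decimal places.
\gamma(0) = 7.4733

For an MA(q) process X_t = eps_t + sum_i theta_i eps_{t-i} with
Var(eps_t) = sigma^2, the variance is
  gamma(0) = sigma^2 * (1 + sum_i theta_i^2).
  sum_i theta_i^2 = (-0.523)^2 + (-0.197)^2 + (0.427)^2 = 0.273529 + 0.038809 + 0.182329 = 0.494667.
  gamma(0) = 5 * (1 + 0.494667) = 5 * 1.494667 = 7.473335, which rounds to 7.4733.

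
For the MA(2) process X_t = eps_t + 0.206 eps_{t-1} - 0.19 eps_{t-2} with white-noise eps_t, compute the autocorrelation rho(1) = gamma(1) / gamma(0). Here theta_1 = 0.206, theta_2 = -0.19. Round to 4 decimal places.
\rho(1) = 0.1547

For an MA(q) process with theta_0 = 1, the autocovariance is
  gamma(k) = sigma^2 * sum_{i=0..q-k} theta_i * theta_{i+k},
and rho(k) = gamma(k) / gamma(0). Sigma^2 cancels.
  numerator   = (1)*(0.206) + (0.206)*(-0.19) = 0.16686.
  denominator = (1)^2 + (0.206)^2 + (-0.19)^2 = 1.078536.
  rho(1) = 0.16686 / 1.078536 = 0.1547.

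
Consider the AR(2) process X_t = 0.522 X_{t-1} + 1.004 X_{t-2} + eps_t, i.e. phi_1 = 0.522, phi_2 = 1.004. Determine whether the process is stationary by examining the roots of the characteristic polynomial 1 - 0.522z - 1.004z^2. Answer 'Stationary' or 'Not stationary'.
\text{Not stationary}

The AR(p) characteristic polynomial is P(z) = 1 - 0.522z - 1.004z^2.
Stationarity requires all roots to lie outside the unit circle, i.e. |z| > 1 for every root.
Set 1 + (-0.522) z + (-1.004) z^2 = 0, i.e. a z^2 + b z + c = 0 with a = -1.004, b = -0.522, c = 1.
Discriminant D = b^2 - 4ac = (-0.522)^2 - 4*(-1.004)*1 = 0.272484 - (-4.016) = 4.288484.
D >= 0, so the roots are real: z = (-b +/- sqrt(D)) / (2a) = (0.522 +/- 2.070866) / (-2.008).
  z_1 = (0.522 + 2.070866) / (-2.008) = -1.2913,   |z_1| = 1.2913.
  z_2 = (0.522 - 2.070866) / (-2.008) = 0.7713,   |z_2| = 0.7713.
Moduli of all roots: 1.2913, 0.7713.
All moduli strictly greater than 1? No.
Verdict: Not stationary.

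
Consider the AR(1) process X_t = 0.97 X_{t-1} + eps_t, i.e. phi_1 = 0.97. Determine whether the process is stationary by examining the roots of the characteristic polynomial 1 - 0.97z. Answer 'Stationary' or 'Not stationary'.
\text{Stationary}

The AR(p) characteristic polynomial is P(z) = 1 - 0.97z.
Stationarity requires all roots to lie outside the unit circle, i.e. |z| > 1 for every root.
This is linear in z: 1 + (-0.97) z = 0  =>  z = -1/(-0.97) = 1.030928,  |z| = 1.030928.
Moduli of all roots: 1.0309.
All moduli strictly greater than 1? Yes.
Verdict: Stationary.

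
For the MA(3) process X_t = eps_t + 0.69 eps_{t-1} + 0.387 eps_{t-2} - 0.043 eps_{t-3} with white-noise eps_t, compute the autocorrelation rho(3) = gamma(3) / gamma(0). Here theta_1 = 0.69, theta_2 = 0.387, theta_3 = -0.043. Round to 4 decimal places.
\rho(3) = -0.0264

For an MA(q) process with theta_0 = 1, the autocovariance is
  gamma(k) = sigma^2 * sum_{i=0..q-k} theta_i * theta_{i+k},
and rho(k) = gamma(k) / gamma(0). Sigma^2 cancels.
  numerator   = (1)*(-0.043) = -0.043.
  denominator = (1)^2 + (0.69)^2 + (0.387)^2 + (-0.043)^2 = 1.627718.
  rho(3) = -0.043 / 1.627718 = -0.0264.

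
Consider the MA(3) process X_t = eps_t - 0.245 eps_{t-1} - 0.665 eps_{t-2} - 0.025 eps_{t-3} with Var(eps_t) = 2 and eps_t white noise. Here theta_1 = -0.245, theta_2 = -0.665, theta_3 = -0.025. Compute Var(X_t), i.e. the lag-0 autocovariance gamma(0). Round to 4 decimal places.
\gamma(0) = 3.0058

For an MA(q) process X_t = eps_t + sum_i theta_i eps_{t-i} with
Var(eps_t) = sigma^2, the variance is
  gamma(0) = sigma^2 * (1 + sum_i theta_i^2).
  sum_i theta_i^2 = (-0.245)^2 + (-0.665)^2 + (-0.025)^2 = 0.060025 + 0.442225 + 0.000625 = 0.502875.
  gamma(0) = 2 * (1 + 0.502875) = 2 * 1.502875 = 3.00575, which rounds to 3.0058.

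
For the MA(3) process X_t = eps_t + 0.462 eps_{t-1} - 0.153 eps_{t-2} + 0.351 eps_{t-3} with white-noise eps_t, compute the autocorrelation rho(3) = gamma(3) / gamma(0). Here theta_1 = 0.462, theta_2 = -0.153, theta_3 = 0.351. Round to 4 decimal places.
\rho(3) = 0.2581

For an MA(q) process with theta_0 = 1, the autocovariance is
  gamma(k) = sigma^2 * sum_{i=0..q-k} theta_i * theta_{i+k},
and rho(k) = gamma(k) / gamma(0). Sigma^2 cancels.
  numerator   = (1)*(0.351) = 0.351.
  denominator = (1)^2 + (0.462)^2 + (-0.153)^2 + (0.351)^2 = 1.360054.
  rho(3) = 0.351 / 1.360054 = 0.2581.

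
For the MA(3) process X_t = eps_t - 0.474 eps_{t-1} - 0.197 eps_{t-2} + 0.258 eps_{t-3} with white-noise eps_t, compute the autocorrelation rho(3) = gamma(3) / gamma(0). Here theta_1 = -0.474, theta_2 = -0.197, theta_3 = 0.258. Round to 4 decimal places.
\rho(3) = 0.1940

For an MA(q) process with theta_0 = 1, the autocovariance is
  gamma(k) = sigma^2 * sum_{i=0..q-k} theta_i * theta_{i+k},
and rho(k) = gamma(k) / gamma(0). Sigma^2 cancels.
  numerator   = (1)*(0.258) = 0.258.
  denominator = (1)^2 + (-0.474)^2 + (-0.197)^2 + (0.258)^2 = 1.330049.
  rho(3) = 0.258 / 1.330049 = 0.1940.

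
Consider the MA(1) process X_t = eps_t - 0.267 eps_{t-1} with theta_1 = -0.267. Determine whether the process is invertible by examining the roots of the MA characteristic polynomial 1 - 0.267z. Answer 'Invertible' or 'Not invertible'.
\text{Invertible}

The MA(q) characteristic polynomial is P(z) = 1 - 0.267z.
Invertibility requires all roots to lie outside the unit circle, i.e. |z| > 1 for every root.
This is linear in z: 1 + (-0.267) z = 0  =>  z = -1/(-0.267) = 3.745318,  |z| = 3.745318.
Moduli of all roots: 3.7453.
All moduli strictly greater than 1? Yes.
Verdict: Invertible.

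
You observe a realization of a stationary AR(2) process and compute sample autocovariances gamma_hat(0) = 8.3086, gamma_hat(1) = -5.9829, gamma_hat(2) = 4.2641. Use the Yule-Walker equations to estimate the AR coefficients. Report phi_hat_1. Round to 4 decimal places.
\hat\phi_{1} = -0.7280

The Yule-Walker equations for an AR(p) process read, in matrix form,
  Gamma_p phi = r_p,   with   (Gamma_p)_{ij} = gamma(|i - j|),
                       (r_p)_i = gamma(i),   i,j = 1..p.
Substitute the sample gammas (Toeplitz matrix and right-hand side of size 2):
  Gamma_p = [[8.3086, -5.9829], [-5.9829, 8.3086]]
  r_p     = [-5.9829, 4.2641]
Written out:
  8.3086 phi_1 - 5.9829 phi_2 = -5.9829
  -5.9829 phi_1 + 8.3086 phi_2 = 4.2641
Solve by Cramer's rule:
  det = gamma(0)^2 - gamma(1)^2 = (8.3086)^2 - (-5.9829)^2 = 69.03283396 - 35.79509241 = 33.23774155
  phi_hat_1 = [gamma(1) gamma(0) - gamma(1) gamma(2)] / det = [(-5.9829)(8.3086) - (-5.9829)(4.2641)] / 33.23774155 = -24.19783905 / 33.23774155 = -0.728
  phi_hat_2 = [gamma(0) gamma(2) - gamma(1)^2] / det = [(8.3086)(4.2641) - (-5.9829)^2] / 33.23774155 = -0.36639115 / 33.23774155 = -0.011
So phi_hat = [-0.7280, -0.0110].
Therefore phi_hat_1 = -0.7280.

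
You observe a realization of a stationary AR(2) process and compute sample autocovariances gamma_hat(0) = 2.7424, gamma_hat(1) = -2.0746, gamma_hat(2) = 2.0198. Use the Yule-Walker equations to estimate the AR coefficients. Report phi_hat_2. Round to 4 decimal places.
\hat\phi_{2} = 0.3840

The Yule-Walker equations for an AR(p) process read, in matrix form,
  Gamma_p phi = r_p,   with   (Gamma_p)_{ij} = gamma(|i - j|),
                       (r_p)_i = gamma(i),   i,j = 1..p.
Substitute the sample gammas (Toeplitz matrix and right-hand side of size 2):
  Gamma_p = [[2.7424, -2.0746], [-2.0746, 2.7424]]
  r_p     = [-2.0746, 2.0198]
Written out:
  2.7424 phi_1 - 2.0746 phi_2 = -2.0746
  -2.0746 phi_1 + 2.7424 phi_2 = 2.0198
Solve by Cramer's rule:
  det = gamma(0)^2 - gamma(1)^2 = (2.7424)^2 - (-2.0746)^2 = 7.52075776 - 4.30396516 = 3.2167926
  phi_hat_1 = [gamma(1) gamma(0) - gamma(1) gamma(2)] / det = [(-2.0746)(2.7424) - (-2.0746)(2.0198)] / 3.2167926 = -1.49910596 / 3.2167926 = -0.466
  phi_hat_2 = [gamma(0) gamma(2) - gamma(1)^2] / det = [(2.7424)(2.0198) - (-2.0746)^2] / 3.2167926 = 1.23513436 / 3.2167926 = 0.384
So phi_hat = [-0.4660, 0.3840].
Therefore phi_hat_2 = 0.3840.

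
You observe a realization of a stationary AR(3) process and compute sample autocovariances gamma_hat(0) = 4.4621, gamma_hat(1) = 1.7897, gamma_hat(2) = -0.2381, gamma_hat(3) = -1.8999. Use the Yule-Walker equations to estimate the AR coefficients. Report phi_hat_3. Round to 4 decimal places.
\hat\phi_{3} = -0.3780

The Yule-Walker equations for an AR(p) process read, in matrix form,
  Gamma_p phi = r_p,   with   (Gamma_p)_{ij} = gamma(|i - j|),
                       (r_p)_i = gamma(i),   i,j = 1..p.
Substitute the sample gammas (Toeplitz matrix and right-hand side of size 3):
  Gamma_p = [[4.4621, 1.7897, -0.2381], [1.7897, 4.4621, 1.7897], [-0.2381, 1.7897, 4.4621]]
  r_p     = [1.7897, -0.2381, -1.8999]
Written out (R1..R3):
  (R1) 4.4621 phi_1 + 1.7897 phi_2 - 0.2381 phi_3 = 1.7897
  (R2) 1.7897 phi_1 + 4.4621 phi_2 + 1.7897 phi_3 = -0.2381
  (R3) -0.2381 phi_1 + 1.7897 phi_2 + 4.4621 phi_3 = -1.8999
Gaussian elimination:
  R2 <- R2 - (1.7897/4.4621) R1 = R2 - (0.401089) R1:  3.744271 phi_2 + 1.885199 phi_3 = -0.955929
  R3 <- R3 - (-0.2381/4.4621) R1 = R3 - (-0.053361) R1:  1.885199 phi_2 + 4.449395 phi_3 = -1.804401
  R3 <- R3 - (1.885199/3.744271) R2 = R3 - (0.503489) R2:  3.500218 phi_3 = -1.323101
Back-substitution:
  phi_hat_3 = -1.323101 / 3.500218 = -0.378005
  phi_hat_2 = (-0.955929 - (1.885199)(-0.378005)) / 3.744271 = -0.064983
  phi_hat_1 = (1.7897 - (1.7897)(-0.064983) - (-0.2381)(-0.378005)) / 4.4621 = 0.406983
So phi_hat = [0.4070, -0.0650, -0.3780].
Therefore phi_hat_3 = -0.3780.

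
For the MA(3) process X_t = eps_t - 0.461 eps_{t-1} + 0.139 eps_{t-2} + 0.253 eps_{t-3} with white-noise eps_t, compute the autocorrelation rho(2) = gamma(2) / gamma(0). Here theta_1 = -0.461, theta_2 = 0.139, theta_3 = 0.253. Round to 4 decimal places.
\rho(2) = 0.0173

For an MA(q) process with theta_0 = 1, the autocovariance is
  gamma(k) = sigma^2 * sum_{i=0..q-k} theta_i * theta_{i+k},
and rho(k) = gamma(k) / gamma(0). Sigma^2 cancels.
  numerator   = (1)*(0.139) + (-0.461)*(0.253) = 0.022367.
  denominator = (1)^2 + (-0.461)^2 + (0.139)^2 + (0.253)^2 = 1.295851.
  rho(2) = 0.022367 / 1.295851 = 0.0173.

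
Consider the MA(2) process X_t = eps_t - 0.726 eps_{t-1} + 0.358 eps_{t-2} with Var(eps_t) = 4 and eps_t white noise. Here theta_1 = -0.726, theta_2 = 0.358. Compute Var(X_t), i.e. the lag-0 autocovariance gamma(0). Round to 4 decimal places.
\gamma(0) = 6.6210

For an MA(q) process X_t = eps_t + sum_i theta_i eps_{t-i} with
Var(eps_t) = sigma^2, the variance is
  gamma(0) = sigma^2 * (1 + sum_i theta_i^2).
  sum_i theta_i^2 = (-0.726)^2 + (0.358)^2 = 0.527076 + 0.128164 = 0.65524.
  gamma(0) = 4 * (1 + 0.65524) = 4 * 1.65524 = 6.62096, which rounds to 6.6210.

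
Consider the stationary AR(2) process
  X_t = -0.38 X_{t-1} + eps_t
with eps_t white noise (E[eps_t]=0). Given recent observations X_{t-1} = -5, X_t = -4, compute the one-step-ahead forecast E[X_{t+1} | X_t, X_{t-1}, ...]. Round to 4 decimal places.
E[X_{t+1} \mid \mathcal F_t] = 1.5200

For an AR(p) model X_t = c + sum_i phi_i X_{t-i} + eps_t, the
one-step-ahead conditional mean is
  E[X_{t+1} | X_t, ...] = c + sum_i phi_i X_{t+1-i}.
Substitute known values:
  E[X_{t+1} | ...] = (-0.38) * (-4) + (0) * (-5)
                   = 1.5200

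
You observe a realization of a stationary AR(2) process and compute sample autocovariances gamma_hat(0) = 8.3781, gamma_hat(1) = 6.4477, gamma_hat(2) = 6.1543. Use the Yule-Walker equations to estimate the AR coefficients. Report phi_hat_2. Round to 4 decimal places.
\hat\phi_{2} = 0.3490

The Yule-Walker equations for an AR(p) process read, in matrix form,
  Gamma_p phi = r_p,   with   (Gamma_p)_{ij} = gamma(|i - j|),
                       (r_p)_i = gamma(i),   i,j = 1..p.
Substitute the sample gammas (Toeplitz matrix and right-hand side of size 2):
  Gamma_p = [[8.3781, 6.4477], [6.4477, 8.3781]]
  r_p     = [6.4477, 6.1543]
Written out:
  8.3781 phi_1 + 6.4477 phi_2 = 6.4477
  6.4477 phi_1 + 8.3781 phi_2 = 6.1543
Solve by Cramer's rule:
  det = gamma(0)^2 - gamma(1)^2 = (8.3781)^2 - (6.4477)^2 = 70.19255961 - 41.57283529 = 28.61972432
  phi_hat_1 = [gamma(1) gamma(0) - gamma(1) gamma(2)] / det = [(6.4477)(8.3781) - (6.4477)(6.1543)] / 28.61972432 = 14.33839526 / 28.61972432 = 0.501
  phi_hat_2 = [gamma(0) gamma(2) - gamma(1)^2] / det = [(8.3781)(6.1543) - (6.4477)^2] / 28.61972432 = 9.98850554 / 28.61972432 = 0.349
So phi_hat = [0.5010, 0.3490].
Therefore phi_hat_2 = 0.3490.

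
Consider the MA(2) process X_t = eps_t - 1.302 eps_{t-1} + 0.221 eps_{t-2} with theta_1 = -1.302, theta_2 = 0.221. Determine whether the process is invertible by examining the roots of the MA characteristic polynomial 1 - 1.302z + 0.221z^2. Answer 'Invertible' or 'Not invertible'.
\text{Not invertible}

The MA(q) characteristic polynomial is P(z) = 1 - 1.302z + 0.221z^2.
Invertibility requires all roots to lie outside the unit circle, i.e. |z| > 1 for every root.
Set 1 + (-1.302) z + (0.221) z^2 = 0, i.e. a z^2 + b z + c = 0 with a = 0.221, b = -1.302, c = 1.
Discriminant D = b^2 - 4ac = (-1.302)^2 - 4*(0.221)*1 = 1.695204 - (0.884) = 0.811204.
D >= 0, so the roots are real: z = (-b +/- sqrt(D)) / (2a) = (1.302 +/- 0.900669) / (0.442).
  z_1 = (1.302 + 0.900669) / (0.442) = 4.9834,   |z_1| = 4.9834.
  z_2 = (1.302 - 0.900669) / (0.442) = 0.908,   |z_2| = 0.908.
Moduli of all roots: 4.9834, 0.9080.
All moduli strictly greater than 1? No.
Verdict: Not invertible.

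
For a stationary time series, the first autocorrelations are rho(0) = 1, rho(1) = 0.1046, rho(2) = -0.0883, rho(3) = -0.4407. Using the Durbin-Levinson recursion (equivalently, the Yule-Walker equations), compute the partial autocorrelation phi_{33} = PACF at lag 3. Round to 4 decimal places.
\phi_{33} = -0.4290

The PACF at lag k is phi_{kk}, the last component of the solution
to the Yule-Walker system G_k phi = r_k where
  (G_k)_{ij} = rho(|i - j|), (r_k)_i = rho(i), i,j = 1..k.
Equivalently, Durbin-Levinson gives phi_{kk} iteratively:
  phi_{11} = rho(1)
  phi_{kk} = [rho(k) - sum_{j=1..k-1} phi_{k-1,j} rho(k-j)]
            / [1 - sum_{j=1..k-1} phi_{k-1,j} rho(j)],
  phi_{k,j} = phi_{k-1,j} - phi_{kk} phi_{k-1,k-j},  j = 1..k-1.
Step k = 1:
  phi_11 = rho(1) = 0.1046.
Step k = 2:
  phi_22 = [rho(2) - phi_11 rho(1)] / [1 - phi_11 rho(1)] = [-0.0883 - (0.1046)(0.1046)] / [1 - (0.1046)(0.1046)]
         = -0.09924116 / 0.98905884 = -0.100339.
  Update: phi_21 = phi_11 - phi_22 phi_11 = 0.1046 - (-0.100339)(0.1046) = 0.115095.
Step k = 3:
  phi_33 = [rho(3) - phi_21 rho(2) - phi_22 rho(1)] / [1 - phi_21 rho(1) - phi_22 rho(2)]
    numerator   = -0.4407 - (0.115095)(-0.0883) - (-0.100339)(0.1046) = -0.42004161
    denominator = 1 - (0.115095)(0.1046) - (-0.100339)(-0.0883) = 0.97910108
  phi_33 = -0.42004161 / 0.97910108 = -0.429.
Therefore phi_{33} = -0.4290.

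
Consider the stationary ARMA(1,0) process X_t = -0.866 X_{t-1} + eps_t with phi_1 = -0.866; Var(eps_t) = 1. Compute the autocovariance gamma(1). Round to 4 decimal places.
\gamma(1) = -3.4634

Multiply the model equation by X_{t-k} and take expectations. With theta_0 = psi_0 = 1 and psi_j the MA(infinity) weights, this gives
  gamma(k) - sum_i phi_i gamma(k-i) = c_k,
  c_k = sigma^2 * sum_{j=k..q} theta_j psi_{j-k}   (c_k = 0 for k > q),
using gamma(-m) = gamma(m).
Pure AR (q = 0): c_0 = sigma^2 = 1, c_k = 0 for k >= 1.
Equations for k = 0 and k = 1 (AR order 1):
  gamma(0) = phi_1 gamma(1) + c_0
  gamma(1) = phi_1 gamma(0) + c_1
Substituting the second into the first: gamma(0) (1 - phi_1^2) = c_0 + phi_1 c_1, so
  gamma(0) = c_0 / (1 - phi_1^2) = 1 / (1 - (-0.866)^2) = 1 / 0.250044 = 3.999296.
  gamma(1) = phi_1 gamma(0) = (-0.866)(3.999296) = -3.46339.
Therefore gamma(1) = -3.4634 (to 4 decimal places).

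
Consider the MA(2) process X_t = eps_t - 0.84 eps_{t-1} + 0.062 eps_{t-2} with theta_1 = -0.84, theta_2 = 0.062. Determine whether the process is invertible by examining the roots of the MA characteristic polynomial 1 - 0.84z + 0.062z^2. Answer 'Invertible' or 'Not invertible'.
\text{Invertible}

The MA(q) characteristic polynomial is P(z) = 1 - 0.84z + 0.062z^2.
Invertibility requires all roots to lie outside the unit circle, i.e. |z| > 1 for every root.
Set 1 + (-0.84) z + (0.062) z^2 = 0, i.e. a z^2 + b z + c = 0 with a = 0.062, b = -0.84, c = 1.
Discriminant D = b^2 - 4ac = (-0.84)^2 - 4*(0.062)*1 = 0.7056 - (0.248) = 0.4576.
D >= 0, so the roots are real: z = (-b +/- sqrt(D)) / (2a) = (0.84 +/- 0.676461) / (0.124).
  z_1 = (0.84 + 0.676461) / (0.124) = 12.2295,   |z_1| = 12.2295.
  z_2 = (0.84 - 0.676461) / (0.124) = 1.3189,   |z_2| = 1.3189.
Moduli of all roots: 12.2295, 1.3189.
All moduli strictly greater than 1? Yes.
Verdict: Invertible.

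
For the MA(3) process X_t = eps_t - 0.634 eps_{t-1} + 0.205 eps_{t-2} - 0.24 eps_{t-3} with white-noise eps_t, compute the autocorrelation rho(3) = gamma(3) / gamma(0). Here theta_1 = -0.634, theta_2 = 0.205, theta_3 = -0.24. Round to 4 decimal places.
\rho(3) = -0.1598

For an MA(q) process with theta_0 = 1, the autocovariance is
  gamma(k) = sigma^2 * sum_{i=0..q-k} theta_i * theta_{i+k},
and rho(k) = gamma(k) / gamma(0). Sigma^2 cancels.
  numerator   = (1)*(-0.24) = -0.24.
  denominator = (1)^2 + (-0.634)^2 + (0.205)^2 + (-0.24)^2 = 1.501581.
  rho(3) = -0.24 / 1.501581 = -0.1598.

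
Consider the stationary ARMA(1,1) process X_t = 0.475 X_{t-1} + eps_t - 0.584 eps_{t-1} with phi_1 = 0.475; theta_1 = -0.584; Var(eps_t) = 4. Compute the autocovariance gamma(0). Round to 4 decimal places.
\gamma(0) = 4.0614

Multiply the model equation by X_{t-k} and take expectations. With theta_0 = psi_0 = 1 and psi_j the MA(infinity) weights, this gives
  gamma(k) - sum_i phi_i gamma(k-i) = c_k,
  c_k = sigma^2 * sum_{j=k..q} theta_j psi_{j-k}   (c_k = 0 for k > q),
using gamma(-m) = gamma(m).
psi-weights needed (psi_j = theta_j + sum_i phi_i psi_{j-i}):
  psi_1 = theta_1 + phi_1 = -0.584 + (0.475) = -0.109
Right-hand sides:
  c_0 = sigma^2 (1 + theta_1 psi_1) = 4 * (1 + (-0.584)(-0.109)) = 4 * 1.063656 = 4.254624
  c_1 = sigma^2 theta_1 = 4 * (-0.584) = -2.336
  c_2 = 0
Equations for k = 0 and k = 1 (AR order 1):
  gamma(0) = phi_1 gamma(1) + c_0
  gamma(1) = phi_1 gamma(0) + c_1
Substituting the second into the first: gamma(0) (1 - phi_1^2) = c_0 + phi_1 c_1, so
  gamma(0) = (c_0 + phi_1 c_1) / (1 - phi_1^2) = (4.254624 + (0.475)(-2.336)) / (1 - (0.475)^2) = 3.145024 / 0.774375 = 4.061371.
Therefore gamma(0) = 4.0614 (to 4 decimal places).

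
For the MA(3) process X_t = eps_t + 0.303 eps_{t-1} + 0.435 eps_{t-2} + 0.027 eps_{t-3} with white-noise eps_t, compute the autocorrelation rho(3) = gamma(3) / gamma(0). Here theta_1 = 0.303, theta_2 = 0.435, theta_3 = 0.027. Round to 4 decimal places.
\rho(3) = 0.0211

For an MA(q) process with theta_0 = 1, the autocovariance is
  gamma(k) = sigma^2 * sum_{i=0..q-k} theta_i * theta_{i+k},
and rho(k) = gamma(k) / gamma(0). Sigma^2 cancels.
  numerator   = (1)*(0.027) = 0.027.
  denominator = (1)^2 + (0.303)^2 + (0.435)^2 + (0.027)^2 = 1.281763.
  rho(3) = 0.027 / 1.281763 = 0.0211.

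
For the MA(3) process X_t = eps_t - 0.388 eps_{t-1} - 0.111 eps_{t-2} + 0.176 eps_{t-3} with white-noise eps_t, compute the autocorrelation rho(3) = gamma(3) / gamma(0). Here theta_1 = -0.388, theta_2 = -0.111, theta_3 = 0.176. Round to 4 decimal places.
\rho(3) = 0.1474

For an MA(q) process with theta_0 = 1, the autocovariance is
  gamma(k) = sigma^2 * sum_{i=0..q-k} theta_i * theta_{i+k},
and rho(k) = gamma(k) / gamma(0). Sigma^2 cancels.
  numerator   = (1)*(0.176) = 0.176.
  denominator = (1)^2 + (-0.388)^2 + (-0.111)^2 + (0.176)^2 = 1.193841.
  rho(3) = 0.176 / 1.193841 = 0.1474.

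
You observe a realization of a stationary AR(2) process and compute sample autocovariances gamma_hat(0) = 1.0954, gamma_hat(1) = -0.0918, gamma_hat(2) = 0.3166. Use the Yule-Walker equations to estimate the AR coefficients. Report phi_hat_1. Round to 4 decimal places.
\hat\phi_{1} = -0.0600

The Yule-Walker equations for an AR(p) process read, in matrix form,
  Gamma_p phi = r_p,   with   (Gamma_p)_{ij} = gamma(|i - j|),
                       (r_p)_i = gamma(i),   i,j = 1..p.
Substitute the sample gammas (Toeplitz matrix and right-hand side of size 2):
  Gamma_p = [[1.0954, -0.0918], [-0.0918, 1.0954]]
  r_p     = [-0.0918, 0.3166]
Written out:
  1.0954 phi_1 - 0.0918 phi_2 = -0.0918
  -0.0918 phi_1 + 1.0954 phi_2 = 0.3166
Solve by Cramer's rule:
  det = gamma(0)^2 - gamma(1)^2 = (1.0954)^2 - (-0.0918)^2 = 1.19990116 - 0.00842724 = 1.19147392
  phi_hat_1 = [gamma(1) gamma(0) - gamma(1) gamma(2)] / det = [(-0.0918)(1.0954) - (-0.0918)(0.3166)] / 1.19147392 = -0.07149384 / 1.19147392 = -0.06
  phi_hat_2 = [gamma(0) gamma(2) - gamma(1)^2] / det = [(1.0954)(0.3166) - (-0.0918)^2] / 1.19147392 = 0.3383764 / 1.19147392 = 0.284
So phi_hat = [-0.0600, 0.2840].
Therefore phi_hat_1 = -0.0600.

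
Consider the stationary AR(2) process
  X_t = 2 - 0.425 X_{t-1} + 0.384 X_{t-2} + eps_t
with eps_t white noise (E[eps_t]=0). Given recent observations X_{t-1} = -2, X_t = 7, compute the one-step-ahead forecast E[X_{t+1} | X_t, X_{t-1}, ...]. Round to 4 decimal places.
E[X_{t+1} \mid \mathcal F_t] = -1.7430

For an AR(p) model X_t = c + sum_i phi_i X_{t-i} + eps_t, the
one-step-ahead conditional mean is
  E[X_{t+1} | X_t, ...] = c + sum_i phi_i X_{t+1-i}.
Substitute known values:
  E[X_{t+1} | ...] = 2 + (-0.425) * (7) + (0.384) * (-2)
                   = -1.7430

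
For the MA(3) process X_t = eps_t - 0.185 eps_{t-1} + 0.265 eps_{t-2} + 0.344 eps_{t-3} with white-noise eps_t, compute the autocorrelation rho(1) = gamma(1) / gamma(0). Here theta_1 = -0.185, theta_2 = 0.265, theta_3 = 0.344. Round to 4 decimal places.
\rho(1) = -0.1168

For an MA(q) process with theta_0 = 1, the autocovariance is
  gamma(k) = sigma^2 * sum_{i=0..q-k} theta_i * theta_{i+k},
and rho(k) = gamma(k) / gamma(0). Sigma^2 cancels.
  numerator   = (1)*(-0.185) + (-0.185)*(0.265) + (0.265)*(0.344) = -0.142865.
  denominator = (1)^2 + (-0.185)^2 + (0.265)^2 + (0.344)^2 = 1.222786.
  rho(1) = -0.142865 / 1.222786 = -0.1168.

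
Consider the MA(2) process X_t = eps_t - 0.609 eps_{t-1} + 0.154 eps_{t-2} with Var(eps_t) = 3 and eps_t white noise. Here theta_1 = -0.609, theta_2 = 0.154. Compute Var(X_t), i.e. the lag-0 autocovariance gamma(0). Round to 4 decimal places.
\gamma(0) = 4.1838

For an MA(q) process X_t = eps_t + sum_i theta_i eps_{t-i} with
Var(eps_t) = sigma^2, the variance is
  gamma(0) = sigma^2 * (1 + sum_i theta_i^2).
  sum_i theta_i^2 = (-0.609)^2 + (0.154)^2 = 0.370881 + 0.023716 = 0.394597.
  gamma(0) = 3 * (1 + 0.394597) = 3 * 1.394597 = 4.183791, which rounds to 4.1838.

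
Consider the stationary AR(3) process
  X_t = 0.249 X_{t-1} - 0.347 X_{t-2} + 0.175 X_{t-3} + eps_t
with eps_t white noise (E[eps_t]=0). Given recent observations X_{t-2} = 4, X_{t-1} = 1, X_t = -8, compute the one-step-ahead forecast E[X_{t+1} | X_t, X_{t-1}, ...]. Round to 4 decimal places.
E[X_{t+1} \mid \mathcal F_t] = -1.6390

For an AR(p) model X_t = c + sum_i phi_i X_{t-i} + eps_t, the
one-step-ahead conditional mean is
  E[X_{t+1} | X_t, ...] = c + sum_i phi_i X_{t+1-i}.
Substitute known values:
  E[X_{t+1} | ...] = (0.249) * (-8) + (-0.347) * (1) + (0.175) * (4)
                   = -1.6390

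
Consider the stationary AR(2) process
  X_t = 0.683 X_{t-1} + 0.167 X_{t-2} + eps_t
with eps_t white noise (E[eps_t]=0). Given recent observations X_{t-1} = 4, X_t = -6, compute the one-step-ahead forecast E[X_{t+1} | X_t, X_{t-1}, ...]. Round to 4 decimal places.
E[X_{t+1} \mid \mathcal F_t] = -3.4300

For an AR(p) model X_t = c + sum_i phi_i X_{t-i} + eps_t, the
one-step-ahead conditional mean is
  E[X_{t+1} | X_t, ...] = c + sum_i phi_i X_{t+1-i}.
Substitute known values:
  E[X_{t+1} | ...] = (0.683) * (-6) + (0.167) * (4)
                   = -3.4300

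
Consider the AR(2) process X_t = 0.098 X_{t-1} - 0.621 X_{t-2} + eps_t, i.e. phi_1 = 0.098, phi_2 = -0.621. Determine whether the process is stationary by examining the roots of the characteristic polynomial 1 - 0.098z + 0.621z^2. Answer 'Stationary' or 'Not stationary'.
\text{Stationary}

The AR(p) characteristic polynomial is P(z) = 1 - 0.098z + 0.621z^2.
Stationarity requires all roots to lie outside the unit circle, i.e. |z| > 1 for every root.
Set 1 + (-0.098) z + (0.621) z^2 = 0, i.e. a z^2 + b z + c = 0 with a = 0.621, b = -0.098, c = 1.
Discriminant D = b^2 - 4ac = (-0.098)^2 - 4*(0.621)*1 = 0.009604 - (2.484) = -2.474396.
D < 0, so the roots are the complex-conjugate pair z = (-b +/- i sqrt(-D)) / (2a) = 0.0789 +/- 1.2665i.
For a conjugate pair |z|^2 = z * conj(z) = (product of roots) = c/a = 1/(0.621) = 1.610306, so |z| = sqrt(1.610306) = 1.269 for both roots.
Moduli of all roots: 1.2690, 1.2690.
All moduli strictly greater than 1? Yes.
Verdict: Stationary.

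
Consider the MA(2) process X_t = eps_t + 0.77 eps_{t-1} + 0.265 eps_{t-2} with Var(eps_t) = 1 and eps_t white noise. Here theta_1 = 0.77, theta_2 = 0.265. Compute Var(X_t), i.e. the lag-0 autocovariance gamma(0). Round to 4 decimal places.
\gamma(0) = 1.6631

For an MA(q) process X_t = eps_t + sum_i theta_i eps_{t-i} with
Var(eps_t) = sigma^2, the variance is
  gamma(0) = sigma^2 * (1 + sum_i theta_i^2).
  sum_i theta_i^2 = (0.77)^2 + (0.265)^2 = 0.5929 + 0.070225 = 0.663125.
  gamma(0) = 1 * (1 + 0.663125) = 1 * 1.663125 = 1.663125, which rounds to 1.6631.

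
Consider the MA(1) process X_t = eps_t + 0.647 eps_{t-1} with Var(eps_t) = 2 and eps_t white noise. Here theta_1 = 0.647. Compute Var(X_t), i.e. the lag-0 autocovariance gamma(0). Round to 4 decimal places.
\gamma(0) = 2.8372

For an MA(q) process X_t = eps_t + sum_i theta_i eps_{t-i} with
Var(eps_t) = sigma^2, the variance is
  gamma(0) = sigma^2 * (1 + sum_i theta_i^2).
  sum_i theta_i^2 = (0.647)^2 = 0.418609.
  gamma(0) = 2 * (1 + 0.418609) = 2 * 1.418609 = 2.837218, which rounds to 2.8372.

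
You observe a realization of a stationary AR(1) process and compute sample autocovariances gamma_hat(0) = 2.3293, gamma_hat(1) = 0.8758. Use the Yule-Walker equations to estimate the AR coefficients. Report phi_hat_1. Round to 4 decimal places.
\hat\phi_{1} = 0.3760

The Yule-Walker equations for an AR(p) process read, in matrix form,
  Gamma_p phi = r_p,   with   (Gamma_p)_{ij} = gamma(|i - j|),
                       (r_p)_i = gamma(i),   i,j = 1..p.
Substitute the sample gammas (Toeplitz matrix and right-hand side of size 1):
  Gamma_p = [[2.3293]]
  r_p     = [0.8758]
With p = 1 this is the single equation gamma(0) phi_1 = gamma(1):
  phi_hat_1 = gamma(1) / gamma(0) = 0.8758 / 2.3293 = 0.3760.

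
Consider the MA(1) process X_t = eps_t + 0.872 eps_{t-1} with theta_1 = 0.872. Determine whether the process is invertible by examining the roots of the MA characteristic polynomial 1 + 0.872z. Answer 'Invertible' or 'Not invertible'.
\text{Invertible}

The MA(q) characteristic polynomial is P(z) = 1 + 0.872z.
Invertibility requires all roots to lie outside the unit circle, i.e. |z| > 1 for every root.
This is linear in z: 1 + (0.872) z = 0  =>  z = -1/(0.872) = -1.146789,  |z| = 1.146789.
Moduli of all roots: 1.1468.
All moduli strictly greater than 1? Yes.
Verdict: Invertible.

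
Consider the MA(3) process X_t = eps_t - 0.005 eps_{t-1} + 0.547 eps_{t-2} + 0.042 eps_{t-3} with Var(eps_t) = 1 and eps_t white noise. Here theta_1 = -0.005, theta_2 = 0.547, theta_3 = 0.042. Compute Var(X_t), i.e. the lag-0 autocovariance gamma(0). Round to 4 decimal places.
\gamma(0) = 1.3010

For an MA(q) process X_t = eps_t + sum_i theta_i eps_{t-i} with
Var(eps_t) = sigma^2, the variance is
  gamma(0) = sigma^2 * (1 + sum_i theta_i^2).
  sum_i theta_i^2 = (-0.005)^2 + (0.547)^2 + (0.042)^2 = 0.000025 + 0.299209 + 0.001764 = 0.300998.
  gamma(0) = 1 * (1 + 0.300998) = 1 * 1.300998 = 1.300998, which rounds to 1.3010.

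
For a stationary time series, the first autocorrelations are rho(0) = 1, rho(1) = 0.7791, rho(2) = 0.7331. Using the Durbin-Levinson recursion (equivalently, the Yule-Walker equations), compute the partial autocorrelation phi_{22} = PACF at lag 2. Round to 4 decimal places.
\phi_{22} = 0.3209

The PACF at lag k is phi_{kk}, the last component of the solution
to the Yule-Walker system G_k phi = r_k where
  (G_k)_{ij} = rho(|i - j|), (r_k)_i = rho(i), i,j = 1..k.
Equivalently, Durbin-Levinson gives phi_{kk} iteratively:
  phi_{11} = rho(1)
  phi_{kk} = [rho(k) - sum_{j=1..k-1} phi_{k-1,j} rho(k-j)]
            / [1 - sum_{j=1..k-1} phi_{k-1,j} rho(j)],
  phi_{k,j} = phi_{k-1,j} - phi_{kk} phi_{k-1,k-j},  j = 1..k-1.
Step k = 1:
  phi_11 = rho(1) = 0.7791.
Step k = 2:
  phi_22 = [rho(2) - phi_11 rho(1)] / [1 - phi_11 rho(1)] = [0.7331 - (0.7791)(0.7791)] / [1 - (0.7791)(0.7791)]
         = 0.12610319 / 0.39300319 = 0.3209.
Therefore phi_{22} = 0.3209.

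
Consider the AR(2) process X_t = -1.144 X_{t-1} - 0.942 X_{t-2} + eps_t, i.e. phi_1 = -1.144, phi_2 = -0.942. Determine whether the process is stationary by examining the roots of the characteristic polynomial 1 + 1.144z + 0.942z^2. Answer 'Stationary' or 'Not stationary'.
\text{Stationary}

The AR(p) characteristic polynomial is P(z) = 1 + 1.144z + 0.942z^2.
Stationarity requires all roots to lie outside the unit circle, i.e. |z| > 1 for every root.
Set 1 + (1.144) z + (0.942) z^2 = 0, i.e. a z^2 + b z + c = 0 with a = 0.942, b = 1.144, c = 1.
Discriminant D = b^2 - 4ac = (1.144)^2 - 4*(0.942)*1 = 1.308736 - (3.768) = -2.459264.
D < 0, so the roots are the complex-conjugate pair z = (-b +/- i sqrt(-D)) / (2a) = -0.6072 +/- 0.8324i.
For a conjugate pair |z|^2 = z * conj(z) = (product of roots) = c/a = 1/(0.942) = 1.061571, so |z| = sqrt(1.061571) = 1.0303 for both roots.
Moduli of all roots: 1.0303, 1.0303.
All moduli strictly greater than 1? Yes.
Verdict: Stationary.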